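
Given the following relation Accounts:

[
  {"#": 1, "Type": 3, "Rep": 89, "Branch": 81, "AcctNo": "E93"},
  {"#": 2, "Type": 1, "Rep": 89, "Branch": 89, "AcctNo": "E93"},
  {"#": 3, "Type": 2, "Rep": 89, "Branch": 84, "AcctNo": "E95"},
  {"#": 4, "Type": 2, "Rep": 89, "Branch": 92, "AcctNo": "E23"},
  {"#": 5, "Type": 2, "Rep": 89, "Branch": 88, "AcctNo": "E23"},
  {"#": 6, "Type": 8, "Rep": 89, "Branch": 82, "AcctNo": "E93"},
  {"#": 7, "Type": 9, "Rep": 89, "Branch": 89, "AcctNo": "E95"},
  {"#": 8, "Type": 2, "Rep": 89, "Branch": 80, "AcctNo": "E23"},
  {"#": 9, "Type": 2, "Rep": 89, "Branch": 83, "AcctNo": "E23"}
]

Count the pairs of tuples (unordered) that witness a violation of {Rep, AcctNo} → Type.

(Rep=89, AcctNo=E93): violating pairs (1,2), (1,6), (2,6) — 3 pairs.
(Rep=89, AcctNo=E95): violating pairs (3,7) — 1 pair.
(Rep=89, AcctNo=E23): all 4 rows agree on Type — 0 pairs.

4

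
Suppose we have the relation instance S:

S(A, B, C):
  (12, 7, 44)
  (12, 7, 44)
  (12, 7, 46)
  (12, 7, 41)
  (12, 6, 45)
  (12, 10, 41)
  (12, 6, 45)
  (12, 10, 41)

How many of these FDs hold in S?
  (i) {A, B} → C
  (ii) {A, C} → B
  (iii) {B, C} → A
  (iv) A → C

(i) {A, B} → C: (A=12, B=7): 4 rows → C takes values {44, 46, 41} — violation — fails.
(ii) {A, C} → B: (A=12, C=41): 3 rows → B takes values {7, 10} — violation — fails.
(iii) {B, C} → A: every LHS value maps to a single RHS value — holds.
(iv) A → C: A=12: 8 rows → C takes values {44, 46, 41, 45} — violation — fails.
1 of the 4 dependencies holds.

1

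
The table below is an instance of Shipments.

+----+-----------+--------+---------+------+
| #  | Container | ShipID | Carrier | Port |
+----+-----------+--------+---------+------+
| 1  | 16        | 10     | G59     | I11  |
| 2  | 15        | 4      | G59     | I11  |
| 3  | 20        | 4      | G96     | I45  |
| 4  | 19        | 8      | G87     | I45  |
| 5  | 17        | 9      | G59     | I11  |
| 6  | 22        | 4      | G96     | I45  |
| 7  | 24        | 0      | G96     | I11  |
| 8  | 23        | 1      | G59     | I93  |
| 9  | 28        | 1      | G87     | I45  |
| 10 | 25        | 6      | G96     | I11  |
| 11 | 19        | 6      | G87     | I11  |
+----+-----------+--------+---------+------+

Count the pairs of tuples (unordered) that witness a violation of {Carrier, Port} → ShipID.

(Carrier=G59, Port=I11): violating pairs (1,2), (1,5), (2,5) — 3 pairs.
(Carrier=G96, Port=I45): all 2 rows agree on ShipID — 0 pairs.
(Carrier=G87, Port=I45): violating pairs (4,9) — 1 pair.
(Carrier=G96, Port=I11): violating pairs (7,10) — 1 pair.

5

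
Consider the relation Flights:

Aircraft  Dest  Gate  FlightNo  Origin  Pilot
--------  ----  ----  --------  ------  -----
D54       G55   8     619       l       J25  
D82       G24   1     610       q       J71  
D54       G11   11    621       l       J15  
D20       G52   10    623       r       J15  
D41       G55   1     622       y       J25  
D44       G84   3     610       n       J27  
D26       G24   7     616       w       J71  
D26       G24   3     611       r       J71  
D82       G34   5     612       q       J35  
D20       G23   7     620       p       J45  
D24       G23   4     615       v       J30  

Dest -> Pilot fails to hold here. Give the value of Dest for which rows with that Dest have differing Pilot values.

Dest=G55: 2 rows → Pilot = J25, J25 ✓
Dest=G24: 3 rows → Pilot = J71, J71, J71 ✓
Dest=G11: 1 row → Pilot = J15 ✓
Dest=G52: 1 row → Pilot = J15 ✓
Dest=G84: 1 row → Pilot = J27 ✓
Dest=G34: 1 row → Pilot = J35 ✓
Dest=G23: 2 rows → Pilot takes values {J45, J30} — violation
The only Dest value with inconsistent Pilot is Dest=G23.

G23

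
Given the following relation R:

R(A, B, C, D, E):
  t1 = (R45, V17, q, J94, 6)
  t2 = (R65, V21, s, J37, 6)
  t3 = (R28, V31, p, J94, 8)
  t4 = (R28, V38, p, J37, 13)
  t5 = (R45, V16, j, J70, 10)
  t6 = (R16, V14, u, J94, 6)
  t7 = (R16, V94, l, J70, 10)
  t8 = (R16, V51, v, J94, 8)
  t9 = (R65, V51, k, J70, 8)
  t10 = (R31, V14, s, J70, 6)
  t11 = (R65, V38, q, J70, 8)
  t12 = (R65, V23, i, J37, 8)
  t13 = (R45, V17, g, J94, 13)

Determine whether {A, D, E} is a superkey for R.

No

Rows 9 and 11 have the same {A, D, E} value (A=R65, D=J70, E=8) but are distinct tuples, so {A, D, E} does not determine every attribute — not a superkey.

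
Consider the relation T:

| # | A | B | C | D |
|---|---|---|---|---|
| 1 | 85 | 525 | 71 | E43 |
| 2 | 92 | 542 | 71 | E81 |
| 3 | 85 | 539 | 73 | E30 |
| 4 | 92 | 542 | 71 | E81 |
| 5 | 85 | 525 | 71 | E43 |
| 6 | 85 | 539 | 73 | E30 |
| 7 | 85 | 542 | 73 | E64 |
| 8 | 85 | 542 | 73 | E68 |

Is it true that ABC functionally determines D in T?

No

(A=85, B=525, C=71): rows 1, 5 → D = E43, E43 ✓
(A=92, B=542, C=71): rows 2, 4 → D = E81, E81 ✓
(A=85, B=539, C=73): rows 3, 6 → D = E30, E30 ✓
(A=85, B=542, C=73): rows 7, 8 → D takes values {E64, E68} — violation
Two rows agree on ABC but differ on D, so ABC -> D does not hold.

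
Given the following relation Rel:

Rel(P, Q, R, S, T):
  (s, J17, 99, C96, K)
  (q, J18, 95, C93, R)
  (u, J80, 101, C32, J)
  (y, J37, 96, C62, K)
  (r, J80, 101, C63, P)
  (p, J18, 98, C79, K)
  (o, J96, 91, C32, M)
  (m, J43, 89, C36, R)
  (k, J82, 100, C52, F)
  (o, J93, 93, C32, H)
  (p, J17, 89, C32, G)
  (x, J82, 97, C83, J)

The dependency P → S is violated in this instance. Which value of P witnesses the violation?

p

P=s: 1 row → S = C96 ✓
P=q: 1 row → S = C93 ✓
P=u: 1 row → S = C32 ✓
P=y: 1 row → S = C62 ✓
P=r: 1 row → S = C63 ✓
P=p: 2 rows → S takes values {C79, C32} — violation
P=o: 2 rows → S = C32, C32 ✓
P=m: 1 row → S = C36 ✓
P=k: 1 row → S = C52 ✓
P=x: 1 row → S = C83 ✓
The only P value with inconsistent S is P=p.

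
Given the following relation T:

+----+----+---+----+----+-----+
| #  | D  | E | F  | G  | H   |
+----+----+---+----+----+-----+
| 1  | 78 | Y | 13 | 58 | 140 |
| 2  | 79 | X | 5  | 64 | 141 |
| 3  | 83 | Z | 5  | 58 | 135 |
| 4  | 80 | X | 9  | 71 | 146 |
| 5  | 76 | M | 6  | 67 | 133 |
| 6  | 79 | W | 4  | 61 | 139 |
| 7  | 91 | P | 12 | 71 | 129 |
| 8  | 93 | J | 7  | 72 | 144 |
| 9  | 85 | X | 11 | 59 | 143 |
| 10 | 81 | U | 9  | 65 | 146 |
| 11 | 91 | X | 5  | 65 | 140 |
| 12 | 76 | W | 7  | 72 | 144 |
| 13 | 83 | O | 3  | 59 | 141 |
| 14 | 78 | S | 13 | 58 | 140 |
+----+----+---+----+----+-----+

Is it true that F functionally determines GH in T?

F=13: rows 1, 14 → {G,H} = (58, 140), (58, 140) ✓
F=5: rows 2, 3, 11 → {G,H} takes values {(64, 141), (58, 135), (65, 140)} — violation
F=9: rows 4, 10 → {G,H} takes values {(71, 146), (65, 146)} — violation
F=6: row 5 → {G,H} = (67, 133) ✓
F=4: row 6 → {G,H} = (61, 139) ✓
F=12: row 7 → {G,H} = (71, 129) ✓
F=7: rows 8, 12 → {G,H} = (72, 144), (72, 144) ✓
F=11: row 9 → {G,H} = (59, 143) ✓
F=3: row 13 → {G,H} = (59, 141) ✓
Two rows agree on F but differ on GH, so F -> GH does not hold.

No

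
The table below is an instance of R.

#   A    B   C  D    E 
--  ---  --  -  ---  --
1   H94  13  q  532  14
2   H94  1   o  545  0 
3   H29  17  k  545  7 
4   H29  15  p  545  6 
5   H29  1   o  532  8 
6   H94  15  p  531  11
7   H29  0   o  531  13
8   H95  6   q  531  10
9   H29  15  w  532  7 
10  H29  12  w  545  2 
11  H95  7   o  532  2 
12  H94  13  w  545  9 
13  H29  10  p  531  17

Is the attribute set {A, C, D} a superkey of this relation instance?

All 13 rows have distinct {A, C, D} values, so {A, C, D} → (all attributes) holds and {A, C, D} is a superkey.

Yes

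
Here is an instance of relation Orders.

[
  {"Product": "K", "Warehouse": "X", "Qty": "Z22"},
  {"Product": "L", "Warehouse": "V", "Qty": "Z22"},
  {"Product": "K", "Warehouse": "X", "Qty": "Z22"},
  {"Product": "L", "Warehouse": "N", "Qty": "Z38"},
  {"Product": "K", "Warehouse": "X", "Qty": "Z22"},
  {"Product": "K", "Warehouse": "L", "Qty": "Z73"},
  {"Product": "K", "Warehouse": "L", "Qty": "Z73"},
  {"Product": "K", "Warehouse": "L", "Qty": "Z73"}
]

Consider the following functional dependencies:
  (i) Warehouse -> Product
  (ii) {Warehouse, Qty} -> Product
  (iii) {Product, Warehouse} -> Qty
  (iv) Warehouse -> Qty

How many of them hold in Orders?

4

(i) Warehouse -> Product: every LHS value maps to a single RHS value — holds.
(ii) {Warehouse, Qty} -> Product: every LHS value maps to a single RHS value — holds.
(iii) {Product, Warehouse} -> Qty: every LHS value maps to a single RHS value — holds.
(iv) Warehouse -> Qty: every LHS value maps to a single RHS value — holds.
4 of the 4 dependencies hold.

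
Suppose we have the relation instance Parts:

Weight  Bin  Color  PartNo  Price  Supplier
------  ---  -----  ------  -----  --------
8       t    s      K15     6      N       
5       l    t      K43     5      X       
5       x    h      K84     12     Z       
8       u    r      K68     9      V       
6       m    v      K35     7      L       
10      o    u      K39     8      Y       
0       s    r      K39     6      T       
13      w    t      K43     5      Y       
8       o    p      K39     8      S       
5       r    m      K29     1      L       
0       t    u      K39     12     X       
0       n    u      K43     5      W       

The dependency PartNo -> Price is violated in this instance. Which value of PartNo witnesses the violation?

PartNo=K15: 1 row → Price = 6 ✓
PartNo=K43: 3 rows → Price = 5, 5, 5 ✓
PartNo=K84: 1 row → Price = 12 ✓
PartNo=K68: 1 row → Price = 9 ✓
PartNo=K35: 1 row → Price = 7 ✓
PartNo=K39: 4 rows → Price takes values {8, 6, 12} — violation
PartNo=K29: 1 row → Price = 1 ✓
The only PartNo value with inconsistent Price is PartNo=K39.

K39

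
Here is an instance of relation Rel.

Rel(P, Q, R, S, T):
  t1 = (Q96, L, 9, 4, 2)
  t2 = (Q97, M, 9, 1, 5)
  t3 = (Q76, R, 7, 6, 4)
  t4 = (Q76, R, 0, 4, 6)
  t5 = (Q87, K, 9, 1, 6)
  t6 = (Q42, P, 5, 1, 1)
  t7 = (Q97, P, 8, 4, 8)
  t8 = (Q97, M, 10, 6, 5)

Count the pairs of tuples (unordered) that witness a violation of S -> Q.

7

S=4: violating pairs (1,4), (1,7), (4,7) — 3 pairs.
S=1: violating pairs (2,5), (2,6), (5,6) — 3 pairs.
S=6: violating pairs (3,8) — 1 pair.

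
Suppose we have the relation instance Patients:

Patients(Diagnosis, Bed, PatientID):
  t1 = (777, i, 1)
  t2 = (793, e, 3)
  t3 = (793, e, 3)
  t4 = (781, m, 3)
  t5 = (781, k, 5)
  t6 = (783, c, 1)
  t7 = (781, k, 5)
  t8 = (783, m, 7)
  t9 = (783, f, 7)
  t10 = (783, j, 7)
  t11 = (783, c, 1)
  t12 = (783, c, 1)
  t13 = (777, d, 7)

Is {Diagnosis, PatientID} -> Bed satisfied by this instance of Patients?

No

(Diagnosis=777, PatientID=1): row 1 → Bed = i ✓
(Diagnosis=793, PatientID=3): rows 2, 3 → Bed = e, e ✓
(Diagnosis=781, PatientID=3): row 4 → Bed = m ✓
(Diagnosis=781, PatientID=5): rows 5, 7 → Bed = k, k ✓
(Diagnosis=783, PatientID=1): rows 6, 11, 12 → Bed = c, c, c ✓
(Diagnosis=783, PatientID=7): rows 8, 9, 10 → Bed takes values {m, f, j} — violation
(Diagnosis=777, PatientID=7): row 13 → Bed = d ✓
Two rows agree on {Diagnosis, PatientID} but differ on Bed, so {Diagnosis, PatientID} -> Bed does not hold.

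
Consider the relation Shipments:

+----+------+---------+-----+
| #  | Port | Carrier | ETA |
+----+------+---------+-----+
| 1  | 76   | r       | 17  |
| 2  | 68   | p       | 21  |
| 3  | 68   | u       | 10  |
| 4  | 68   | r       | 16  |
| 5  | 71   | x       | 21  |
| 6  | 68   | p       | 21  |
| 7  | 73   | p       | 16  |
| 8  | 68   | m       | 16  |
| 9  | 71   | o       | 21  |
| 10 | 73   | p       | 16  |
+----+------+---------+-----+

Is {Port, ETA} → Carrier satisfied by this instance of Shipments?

No

(Port=76, ETA=17): row 1 → Carrier = r ✓
(Port=68, ETA=21): rows 2, 6 → Carrier = p, p ✓
(Port=68, ETA=10): row 3 → Carrier = u ✓
(Port=68, ETA=16): rows 4, 8 → Carrier takes values {r, m} — violation
(Port=71, ETA=21): rows 5, 9 → Carrier takes values {x, o} — violation
(Port=73, ETA=16): rows 7, 10 → Carrier = p, p ✓
Two rows agree on {Port, ETA} but differ on Carrier, so {Port, ETA} → Carrier does not hold.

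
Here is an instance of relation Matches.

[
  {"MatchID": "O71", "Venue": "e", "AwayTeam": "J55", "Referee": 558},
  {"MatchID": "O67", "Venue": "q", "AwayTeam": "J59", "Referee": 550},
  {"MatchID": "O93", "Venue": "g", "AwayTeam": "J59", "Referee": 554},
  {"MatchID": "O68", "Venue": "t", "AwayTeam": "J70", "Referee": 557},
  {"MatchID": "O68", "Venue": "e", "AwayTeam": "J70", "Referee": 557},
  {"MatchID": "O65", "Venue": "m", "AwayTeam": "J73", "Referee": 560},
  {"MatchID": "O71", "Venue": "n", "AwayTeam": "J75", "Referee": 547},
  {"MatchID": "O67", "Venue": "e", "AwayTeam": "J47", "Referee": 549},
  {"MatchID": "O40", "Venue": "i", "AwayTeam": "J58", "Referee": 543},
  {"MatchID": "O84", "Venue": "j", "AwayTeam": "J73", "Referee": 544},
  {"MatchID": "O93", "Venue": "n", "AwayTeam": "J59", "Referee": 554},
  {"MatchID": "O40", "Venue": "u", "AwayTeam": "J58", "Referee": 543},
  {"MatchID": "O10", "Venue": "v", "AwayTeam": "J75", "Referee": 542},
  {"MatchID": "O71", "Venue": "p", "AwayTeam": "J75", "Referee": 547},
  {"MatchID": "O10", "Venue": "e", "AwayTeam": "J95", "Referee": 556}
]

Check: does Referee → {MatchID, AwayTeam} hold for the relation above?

Referee=558: 1 row → {MatchID,AwayTeam} = (O71, J55) ✓
Referee=550: 1 row → {MatchID,AwayTeam} = (O67, J59) ✓
Referee=554: 2 rows → {MatchID,AwayTeam} = (O93, J59), (O93, J59) ✓
Referee=557: 2 rows → {MatchID,AwayTeam} = (O68, J70), (O68, J70) ✓
Referee=560: 1 row → {MatchID,AwayTeam} = (O65, J73) ✓
Referee=547: 2 rows → {MatchID,AwayTeam} = (O71, J75), (O71, J75) ✓
Referee=549: 1 row → {MatchID,AwayTeam} = (O67, J47) ✓
Referee=543: 2 rows → {MatchID,AwayTeam} = (O40, J58), (O40, J58) ✓
Referee=544: 1 row → {MatchID,AwayTeam} = (O84, J73) ✓
Referee=542: 1 row → {MatchID,AwayTeam} = (O10, J75) ✓
Referee=556: 1 row → {MatchID,AwayTeam} = (O10, J95) ✓
Every Referee value is associated with a single {MatchID, AwayTeam} value, so Referee → {MatchID, AwayTeam} holds.

Yes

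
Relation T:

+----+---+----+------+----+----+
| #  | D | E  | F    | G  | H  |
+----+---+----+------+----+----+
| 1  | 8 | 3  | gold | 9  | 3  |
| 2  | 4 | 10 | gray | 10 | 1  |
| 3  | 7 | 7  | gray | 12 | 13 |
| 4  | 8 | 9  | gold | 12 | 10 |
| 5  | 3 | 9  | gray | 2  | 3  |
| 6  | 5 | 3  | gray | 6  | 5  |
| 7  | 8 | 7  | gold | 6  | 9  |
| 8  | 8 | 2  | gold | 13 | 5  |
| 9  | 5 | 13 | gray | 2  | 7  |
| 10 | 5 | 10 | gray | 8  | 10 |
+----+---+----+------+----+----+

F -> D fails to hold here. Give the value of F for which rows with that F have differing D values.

F=gold: rows 1, 4, 7, 8 → D = 8, 8, 8, 8 ✓
F=gray: rows 2, 3, 5, 6, 9, 10 → D takes values {4, 7, 3, 5} — violation
The only F value with inconsistent D is F=gray.

gray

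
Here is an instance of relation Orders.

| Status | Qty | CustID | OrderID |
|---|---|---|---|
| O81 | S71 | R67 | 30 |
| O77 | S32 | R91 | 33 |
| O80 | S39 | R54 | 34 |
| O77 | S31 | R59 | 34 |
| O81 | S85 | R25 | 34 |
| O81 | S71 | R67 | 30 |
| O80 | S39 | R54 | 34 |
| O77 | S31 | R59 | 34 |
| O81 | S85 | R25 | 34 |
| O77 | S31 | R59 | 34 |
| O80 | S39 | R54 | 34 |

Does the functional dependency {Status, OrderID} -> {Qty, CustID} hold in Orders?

(Status=O81, OrderID=30): 2 rows → {Qty,CustID} = (S71, R67), (S71, R67) ✓
(Status=O77, OrderID=33): 1 row → {Qty,CustID} = (S32, R91) ✓
(Status=O80, OrderID=34): 3 rows → {Qty,CustID} = (S39, R54), (S39, R54), (S39, R54) ✓
(Status=O77, OrderID=34): 3 rows → {Qty,CustID} = (S31, R59), (S31, R59), (S31, R59) ✓
(Status=O81, OrderID=34): 2 rows → {Qty,CustID} = (S85, R25), (S85, R25) ✓
Every {Status, OrderID} value is associated with a single {Qty, CustID} value, so {Status, OrderID} -> {Qty, CustID} holds.

Yes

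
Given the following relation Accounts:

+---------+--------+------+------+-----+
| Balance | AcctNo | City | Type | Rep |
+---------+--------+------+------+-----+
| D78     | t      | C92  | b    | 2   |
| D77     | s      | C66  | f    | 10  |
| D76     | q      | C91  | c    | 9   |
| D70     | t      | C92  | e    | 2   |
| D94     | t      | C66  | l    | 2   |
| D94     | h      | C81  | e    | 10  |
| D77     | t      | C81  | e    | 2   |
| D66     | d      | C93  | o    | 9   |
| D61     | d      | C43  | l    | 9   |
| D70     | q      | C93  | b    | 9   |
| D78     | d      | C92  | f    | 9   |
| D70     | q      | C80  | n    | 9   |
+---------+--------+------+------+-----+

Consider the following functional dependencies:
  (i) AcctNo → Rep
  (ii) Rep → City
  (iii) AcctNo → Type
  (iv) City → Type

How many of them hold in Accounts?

1

(i) AcctNo → Rep: every LHS value maps to a single RHS value — holds.
(ii) Rep → City: Rep=2: 4 rows → City takes values {C92, C66, C81} — violation; Rep=10: 2 rows → City takes values {C66, C81} — violation; Rep=9: 6 rows → City takes values {C91, C93, C43, C92, C80} — violation — fails.
(iii) AcctNo → Type: AcctNo=t: 4 rows → Type takes values {b, e, l} — violation; AcctNo=q: 3 rows → Type takes values {c, b, n} — violation; AcctNo=d: 3 rows → Type takes values {o, l, f} — violation — fails.
(iv) City → Type: City=C92: 3 rows → Type takes values {b, e, f} — violation; City=C66: 2 rows → Type takes values {f, l} — violation; City=C93: 2 rows → Type takes values {o, b} — violation — fails.
1 of the 4 dependencies holds.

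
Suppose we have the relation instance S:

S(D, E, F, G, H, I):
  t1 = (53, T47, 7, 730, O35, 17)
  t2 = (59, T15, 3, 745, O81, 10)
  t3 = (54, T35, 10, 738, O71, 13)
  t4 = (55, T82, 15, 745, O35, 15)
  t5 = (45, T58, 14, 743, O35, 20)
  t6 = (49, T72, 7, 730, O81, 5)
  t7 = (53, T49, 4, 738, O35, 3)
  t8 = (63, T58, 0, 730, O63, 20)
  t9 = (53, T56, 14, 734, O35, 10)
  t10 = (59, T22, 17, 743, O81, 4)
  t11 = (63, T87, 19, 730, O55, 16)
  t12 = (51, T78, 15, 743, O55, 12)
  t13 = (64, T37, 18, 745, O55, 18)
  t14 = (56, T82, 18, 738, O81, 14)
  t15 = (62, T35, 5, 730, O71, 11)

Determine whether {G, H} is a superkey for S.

Yes

All 15 rows have distinct {G, H} values, so {G, H} → (all attributes) holds and {G, H} is a superkey.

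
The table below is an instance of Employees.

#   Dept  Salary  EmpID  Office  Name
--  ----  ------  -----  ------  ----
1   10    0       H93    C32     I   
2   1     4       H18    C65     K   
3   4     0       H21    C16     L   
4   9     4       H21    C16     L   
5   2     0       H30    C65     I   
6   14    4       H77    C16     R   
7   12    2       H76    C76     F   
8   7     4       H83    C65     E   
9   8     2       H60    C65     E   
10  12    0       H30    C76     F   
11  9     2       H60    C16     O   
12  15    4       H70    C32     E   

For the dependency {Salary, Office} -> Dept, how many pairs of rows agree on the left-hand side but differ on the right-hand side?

2

(Salary=4, Office=C65): violating pairs (2,8) — 1 pair.
(Salary=4, Office=C16): violating pairs (4,6) — 1 pair.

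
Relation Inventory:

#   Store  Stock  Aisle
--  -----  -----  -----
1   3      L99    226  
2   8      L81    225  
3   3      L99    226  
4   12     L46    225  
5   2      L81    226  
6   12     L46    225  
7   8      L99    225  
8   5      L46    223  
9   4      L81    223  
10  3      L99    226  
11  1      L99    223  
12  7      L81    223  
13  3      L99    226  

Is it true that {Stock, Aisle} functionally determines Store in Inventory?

(Stock=L99, Aisle=226): rows 1, 3, 10, 13 → Store = 3, 3, 3, 3 ✓
(Stock=L81, Aisle=225): row 2 → Store = 8 ✓
(Stock=L46, Aisle=225): rows 4, 6 → Store = 12, 12 ✓
(Stock=L81, Aisle=226): row 5 → Store = 2 ✓
(Stock=L99, Aisle=225): row 7 → Store = 8 ✓
(Stock=L46, Aisle=223): row 8 → Store = 5 ✓
(Stock=L81, Aisle=223): rows 9, 12 → Store takes values {4, 7} — violation
(Stock=L99, Aisle=223): row 11 → Store = 1 ✓
Two rows agree on {Stock, Aisle} but differ on Store, so {Stock, Aisle} -> Store does not hold.

No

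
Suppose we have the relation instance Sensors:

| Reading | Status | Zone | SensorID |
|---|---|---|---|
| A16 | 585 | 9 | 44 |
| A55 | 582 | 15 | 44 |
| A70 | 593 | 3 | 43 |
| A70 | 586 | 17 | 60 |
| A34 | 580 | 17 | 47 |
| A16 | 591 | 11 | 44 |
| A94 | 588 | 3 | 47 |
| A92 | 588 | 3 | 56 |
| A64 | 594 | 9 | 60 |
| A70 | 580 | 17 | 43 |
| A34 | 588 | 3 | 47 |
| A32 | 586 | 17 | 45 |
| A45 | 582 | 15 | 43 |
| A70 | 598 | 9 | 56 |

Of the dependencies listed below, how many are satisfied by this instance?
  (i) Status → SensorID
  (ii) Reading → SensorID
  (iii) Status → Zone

(i) Status → SensorID: Status=582: 2 rows → SensorID takes values {44, 43} — violation; Status=586: 2 rows → SensorID takes values {60, 45} — violation; Status=580: 2 rows → SensorID takes values {47, 43} — violation; Status=588: 3 rows → SensorID takes values {47, 56} — violation — fails.
(ii) Reading → SensorID: Reading=A70: 4 rows → SensorID takes values {43, 60, 56} — violation — fails.
(iii) Status → Zone: every LHS value maps to a single RHS value — holds.
1 of the 3 dependencies holds.

1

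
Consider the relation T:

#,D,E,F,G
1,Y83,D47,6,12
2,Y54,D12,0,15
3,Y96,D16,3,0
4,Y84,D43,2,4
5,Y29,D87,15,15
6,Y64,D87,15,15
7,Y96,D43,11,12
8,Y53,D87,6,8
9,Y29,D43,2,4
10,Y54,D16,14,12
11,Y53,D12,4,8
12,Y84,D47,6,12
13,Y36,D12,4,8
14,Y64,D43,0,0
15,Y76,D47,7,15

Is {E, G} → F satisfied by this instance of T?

Yes

(E=D47, G=12): rows 1, 12 → F = 6, 6 ✓
(E=D12, G=15): row 2 → F = 0 ✓
(E=D16, G=0): row 3 → F = 3 ✓
(E=D43, G=4): rows 4, 9 → F = 2, 2 ✓
(E=D87, G=15): rows 5, 6 → F = 15, 15 ✓
(E=D43, G=12): row 7 → F = 11 ✓
(E=D87, G=8): row 8 → F = 6 ✓
(E=D16, G=12): row 10 → F = 14 ✓
(E=D12, G=8): rows 11, 13 → F = 4, 4 ✓
(E=D43, G=0): row 14 → F = 0 ✓
(E=D47, G=15): row 15 → F = 7 ✓
Every {E, G} value is associated with a single F value, so {E, G} → F holds.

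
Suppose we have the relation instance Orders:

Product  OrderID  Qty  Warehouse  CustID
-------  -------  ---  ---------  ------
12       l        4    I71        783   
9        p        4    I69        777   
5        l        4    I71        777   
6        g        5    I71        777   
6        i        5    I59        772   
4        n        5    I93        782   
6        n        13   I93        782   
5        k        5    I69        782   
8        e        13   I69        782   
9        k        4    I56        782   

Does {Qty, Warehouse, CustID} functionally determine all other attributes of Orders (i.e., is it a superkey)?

All 10 rows have distinct {Qty, Warehouse, CustID} values, so {Qty, Warehouse, CustID} → (all attributes) holds and {Qty, Warehouse, CustID} is a superkey.

Yes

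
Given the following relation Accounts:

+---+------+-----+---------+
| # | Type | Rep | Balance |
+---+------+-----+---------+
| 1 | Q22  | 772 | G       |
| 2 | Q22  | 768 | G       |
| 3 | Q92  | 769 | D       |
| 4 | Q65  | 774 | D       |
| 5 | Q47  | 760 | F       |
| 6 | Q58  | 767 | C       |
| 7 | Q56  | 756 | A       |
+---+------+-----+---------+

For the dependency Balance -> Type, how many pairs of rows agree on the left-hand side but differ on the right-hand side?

1

Balance=G: all 2 rows agree on Type — 0 pairs.
Balance=D: violating pairs (3,4) — 1 pair.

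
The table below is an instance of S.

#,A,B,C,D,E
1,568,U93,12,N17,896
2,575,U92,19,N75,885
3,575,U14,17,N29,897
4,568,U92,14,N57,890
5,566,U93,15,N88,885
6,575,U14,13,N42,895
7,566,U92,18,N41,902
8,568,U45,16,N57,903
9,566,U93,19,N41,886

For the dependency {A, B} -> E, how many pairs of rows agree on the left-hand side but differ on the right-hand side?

2

(A=575, B=U14): violating pairs (3,6) — 1 pair.
(A=566, B=U93): violating pairs (5,9) — 1 pair.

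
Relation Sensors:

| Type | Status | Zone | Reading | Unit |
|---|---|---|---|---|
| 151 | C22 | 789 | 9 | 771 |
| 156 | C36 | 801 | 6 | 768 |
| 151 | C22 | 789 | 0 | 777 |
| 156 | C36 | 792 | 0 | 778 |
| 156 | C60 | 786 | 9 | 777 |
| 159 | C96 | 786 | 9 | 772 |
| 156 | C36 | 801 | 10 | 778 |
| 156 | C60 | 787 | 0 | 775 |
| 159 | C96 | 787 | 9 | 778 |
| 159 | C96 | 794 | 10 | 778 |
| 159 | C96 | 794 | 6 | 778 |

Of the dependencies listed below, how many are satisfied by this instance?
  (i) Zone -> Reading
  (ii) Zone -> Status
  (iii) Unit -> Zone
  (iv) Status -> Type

(i) Zone -> Reading: Zone=789: 2 rows → Reading takes values {9, 0} — violation; Zone=801: 2 rows → Reading takes values {6, 10} — violation; Zone=787: 2 rows → Reading takes values {0, 9} — violation; Zone=794: 2 rows → Reading takes values {10, 6} — violation — fails.
(ii) Zone -> Status: Zone=786: 2 rows → Status takes values {C60, C96} — violation; Zone=787: 2 rows → Status takes values {C60, C96} — violation — fails.
(iii) Unit -> Zone: Unit=777: 2 rows → Zone takes values {789, 786} — violation; Unit=778: 5 rows → Zone takes values {792, 801, 787, 794} — violation — fails.
(iv) Status -> Type: every LHS value maps to a single RHS value — holds.
1 of the 4 dependencies holds.

1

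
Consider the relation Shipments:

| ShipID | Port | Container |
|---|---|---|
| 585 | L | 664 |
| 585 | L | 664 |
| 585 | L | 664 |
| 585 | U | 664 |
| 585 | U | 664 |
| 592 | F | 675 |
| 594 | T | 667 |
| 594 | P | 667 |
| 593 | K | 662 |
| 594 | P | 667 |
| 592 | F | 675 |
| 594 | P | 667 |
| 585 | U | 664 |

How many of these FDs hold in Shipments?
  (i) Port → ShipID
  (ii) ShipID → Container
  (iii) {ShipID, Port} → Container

3

(i) Port → ShipID: every LHS value maps to a single RHS value — holds.
(ii) ShipID → Container: every LHS value maps to a single RHS value — holds.
(iii) {ShipID, Port} → Container: every LHS value maps to a single RHS value — holds.
3 of the 3 dependencies hold.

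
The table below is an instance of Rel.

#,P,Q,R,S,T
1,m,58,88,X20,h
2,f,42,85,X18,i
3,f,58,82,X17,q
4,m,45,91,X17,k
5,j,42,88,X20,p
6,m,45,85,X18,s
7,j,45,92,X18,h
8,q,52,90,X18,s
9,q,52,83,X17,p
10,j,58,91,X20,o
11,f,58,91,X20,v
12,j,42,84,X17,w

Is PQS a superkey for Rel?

All 12 rows have distinct PQS values, so PQS → (all attributes) holds and PQS is a superkey.

Yes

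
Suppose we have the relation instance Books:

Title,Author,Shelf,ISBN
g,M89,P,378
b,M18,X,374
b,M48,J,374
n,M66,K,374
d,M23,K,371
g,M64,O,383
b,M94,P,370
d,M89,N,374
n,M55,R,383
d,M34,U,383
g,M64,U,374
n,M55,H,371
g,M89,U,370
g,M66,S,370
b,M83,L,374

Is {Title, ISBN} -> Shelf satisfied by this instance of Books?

No

(Title=g, ISBN=378): 1 row → Shelf = P ✓
(Title=b, ISBN=374): 3 rows → Shelf takes values {X, J, L} — violation
(Title=n, ISBN=374): 1 row → Shelf = K ✓
(Title=d, ISBN=371): 1 row → Shelf = K ✓
(Title=g, ISBN=383): 1 row → Shelf = O ✓
(Title=b, ISBN=370): 1 row → Shelf = P ✓
(Title=d, ISBN=374): 1 row → Shelf = N ✓
(Title=n, ISBN=383): 1 row → Shelf = R ✓
(Title=d, ISBN=383): 1 row → Shelf = U ✓
(Title=g, ISBN=374): 1 row → Shelf = U ✓
(Title=n, ISBN=371): 1 row → Shelf = H ✓
(Title=g, ISBN=370): 2 rows → Shelf takes values {U, S} — violation
Two rows agree on {Title, ISBN} but differ on Shelf, so {Title, ISBN} -> Shelf does not hold.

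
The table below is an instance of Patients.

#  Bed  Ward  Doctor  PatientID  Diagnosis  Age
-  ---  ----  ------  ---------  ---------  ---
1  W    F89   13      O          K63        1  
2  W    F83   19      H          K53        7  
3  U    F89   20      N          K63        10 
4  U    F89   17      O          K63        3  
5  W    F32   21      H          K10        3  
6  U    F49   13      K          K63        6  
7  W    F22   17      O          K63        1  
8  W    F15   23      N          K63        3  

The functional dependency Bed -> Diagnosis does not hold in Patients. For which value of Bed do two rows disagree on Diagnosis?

W

Bed=W: rows 1, 2, 5, 7, 8 → Diagnosis takes values {K63, K53, K10} — violation
Bed=U: rows 3, 4, 6 → Diagnosis = K63, K63, K63 ✓
The only Bed value with inconsistent Diagnosis is Bed=W.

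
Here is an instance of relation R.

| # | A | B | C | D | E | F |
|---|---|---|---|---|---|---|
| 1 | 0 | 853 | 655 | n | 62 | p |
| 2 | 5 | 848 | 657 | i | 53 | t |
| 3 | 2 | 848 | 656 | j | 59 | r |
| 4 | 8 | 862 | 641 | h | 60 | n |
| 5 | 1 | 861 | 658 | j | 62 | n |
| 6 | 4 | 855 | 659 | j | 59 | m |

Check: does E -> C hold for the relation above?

E=62: rows 1, 5 → C takes values {655, 658} — violation
E=53: row 2 → C = 657 ✓
E=59: rows 3, 6 → C takes values {656, 659} — violation
E=60: row 4 → C = 641 ✓
Two rows agree on E but differ on C, so E -> C does not hold.

No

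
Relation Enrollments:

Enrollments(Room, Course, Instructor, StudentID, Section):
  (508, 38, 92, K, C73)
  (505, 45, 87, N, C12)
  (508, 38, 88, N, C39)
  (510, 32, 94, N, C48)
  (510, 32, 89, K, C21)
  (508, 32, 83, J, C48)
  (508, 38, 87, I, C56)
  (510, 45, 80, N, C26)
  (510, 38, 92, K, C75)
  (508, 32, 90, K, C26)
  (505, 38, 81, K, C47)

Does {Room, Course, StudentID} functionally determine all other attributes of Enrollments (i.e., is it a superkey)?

Yes

All 11 rows have distinct {Room, Course, StudentID} values, so {Room, Course, StudentID} → (all attributes) holds and {Room, Course, StudentID} is a superkey.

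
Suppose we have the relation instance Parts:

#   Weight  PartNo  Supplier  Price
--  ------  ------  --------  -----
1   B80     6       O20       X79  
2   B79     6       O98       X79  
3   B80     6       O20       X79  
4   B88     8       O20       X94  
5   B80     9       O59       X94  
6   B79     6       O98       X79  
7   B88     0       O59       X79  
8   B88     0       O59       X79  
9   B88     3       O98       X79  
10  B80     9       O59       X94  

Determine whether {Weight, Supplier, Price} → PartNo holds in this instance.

Yes

(Weight=B80, Supplier=O20, Price=X79): rows 1, 3 → PartNo = 6, 6 ✓
(Weight=B79, Supplier=O98, Price=X79): rows 2, 6 → PartNo = 6, 6 ✓
(Weight=B88, Supplier=O20, Price=X94): row 4 → PartNo = 8 ✓
(Weight=B80, Supplier=O59, Price=X94): rows 5, 10 → PartNo = 9, 9 ✓
(Weight=B88, Supplier=O59, Price=X79): rows 7, 8 → PartNo = 0, 0 ✓
(Weight=B88, Supplier=O98, Price=X79): row 9 → PartNo = 3 ✓
Every {Weight, Supplier, Price} value is associated with a single PartNo value, so {Weight, Supplier, Price} → PartNo holds.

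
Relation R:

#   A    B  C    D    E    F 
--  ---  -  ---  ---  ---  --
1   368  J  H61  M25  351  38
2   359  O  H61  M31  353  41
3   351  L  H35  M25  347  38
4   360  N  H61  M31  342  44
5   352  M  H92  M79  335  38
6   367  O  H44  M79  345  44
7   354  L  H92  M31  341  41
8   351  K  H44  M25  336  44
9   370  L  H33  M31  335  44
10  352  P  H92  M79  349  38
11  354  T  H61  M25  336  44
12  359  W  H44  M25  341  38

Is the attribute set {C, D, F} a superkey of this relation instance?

Rows 5 and 10 have the same {C, D, F} value (C=H92, D=M79, F=38) but are distinct tuples, so {C, D, F} does not determine every attribute — not a superkey.

No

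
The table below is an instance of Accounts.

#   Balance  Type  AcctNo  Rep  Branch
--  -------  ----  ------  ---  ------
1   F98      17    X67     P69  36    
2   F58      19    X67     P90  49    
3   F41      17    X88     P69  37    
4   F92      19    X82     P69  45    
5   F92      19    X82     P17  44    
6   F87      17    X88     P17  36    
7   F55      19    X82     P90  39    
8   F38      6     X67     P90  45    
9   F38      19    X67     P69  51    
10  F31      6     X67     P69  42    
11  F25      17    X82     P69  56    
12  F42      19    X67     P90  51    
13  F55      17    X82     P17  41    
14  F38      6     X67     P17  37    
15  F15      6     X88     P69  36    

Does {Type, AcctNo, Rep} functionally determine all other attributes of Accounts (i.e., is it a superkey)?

Rows 2 and 12 have the same {Type, AcctNo, Rep} value (Type=19, AcctNo=X67, Rep=P90) but are distinct tuples, so {Type, AcctNo, Rep} does not determine every attribute — not a superkey.

No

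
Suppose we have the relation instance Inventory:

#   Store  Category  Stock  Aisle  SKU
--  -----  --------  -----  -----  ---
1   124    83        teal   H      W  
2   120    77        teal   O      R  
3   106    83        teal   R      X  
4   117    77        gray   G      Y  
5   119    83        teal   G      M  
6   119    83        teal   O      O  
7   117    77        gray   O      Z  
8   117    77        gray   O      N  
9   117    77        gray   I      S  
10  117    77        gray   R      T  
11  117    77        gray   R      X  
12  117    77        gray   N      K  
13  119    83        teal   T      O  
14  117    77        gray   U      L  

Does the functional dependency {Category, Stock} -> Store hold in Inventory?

(Category=83, Stock=teal): rows 1, 3, 5, 6, 13 → Store takes values {124, 106, 119} — violation
(Category=77, Stock=teal): row 2 → Store = 120 ✓
(Category=77, Stock=gray): rows 4, 7, 8, 9, 10, 11, 12, 14 → Store = 117, 117, 117, 117, 117, 117, 117, 117 ✓
Two rows agree on {Category, Stock} but differ on Store, so {Category, Stock} -> Store does not hold.

No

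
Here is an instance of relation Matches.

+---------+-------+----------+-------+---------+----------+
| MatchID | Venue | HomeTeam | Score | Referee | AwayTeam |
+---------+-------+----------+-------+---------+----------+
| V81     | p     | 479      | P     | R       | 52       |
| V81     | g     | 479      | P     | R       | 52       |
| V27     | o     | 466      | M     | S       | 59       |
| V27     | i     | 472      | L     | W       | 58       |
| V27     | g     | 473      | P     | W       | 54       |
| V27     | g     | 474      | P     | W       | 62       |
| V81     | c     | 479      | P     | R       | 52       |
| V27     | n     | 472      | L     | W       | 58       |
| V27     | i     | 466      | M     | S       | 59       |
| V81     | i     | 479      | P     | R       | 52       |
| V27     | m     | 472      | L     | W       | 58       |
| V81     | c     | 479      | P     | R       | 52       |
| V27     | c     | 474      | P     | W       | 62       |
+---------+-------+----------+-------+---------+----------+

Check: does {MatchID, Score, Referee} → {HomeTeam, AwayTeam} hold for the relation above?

No

(MatchID=V81, Score=P, Referee=R): 5 rows → {HomeTeam,AwayTeam} = (479, 52), (479, 52), (479, 52), (479, 52), (479, 52) ✓
(MatchID=V27, Score=M, Referee=S): 2 rows → {HomeTeam,AwayTeam} = (466, 59), (466, 59) ✓
(MatchID=V27, Score=L, Referee=W): 3 rows → {HomeTeam,AwayTeam} = (472, 58), (472, 58), (472, 58) ✓
(MatchID=V27, Score=P, Referee=W): 3 rows → {HomeTeam,AwayTeam} takes values {(473, 54), (474, 62)} — violation
Two rows agree on {MatchID, Score, Referee} but differ on {HomeTeam, AwayTeam}, so {MatchID, Score, Referee} → {HomeTeam, AwayTeam} does not hold.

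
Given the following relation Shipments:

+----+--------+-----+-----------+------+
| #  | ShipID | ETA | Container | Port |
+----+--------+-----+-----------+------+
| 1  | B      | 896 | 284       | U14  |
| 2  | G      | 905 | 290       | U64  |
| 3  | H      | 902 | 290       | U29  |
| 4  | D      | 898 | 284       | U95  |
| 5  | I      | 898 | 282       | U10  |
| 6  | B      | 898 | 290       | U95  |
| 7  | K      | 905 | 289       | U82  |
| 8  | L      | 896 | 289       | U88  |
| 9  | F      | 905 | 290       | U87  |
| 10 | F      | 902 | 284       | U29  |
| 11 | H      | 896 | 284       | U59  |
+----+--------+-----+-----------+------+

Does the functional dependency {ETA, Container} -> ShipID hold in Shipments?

(ETA=896, Container=284): rows 1, 11 → ShipID takes values {B, H} — violation
(ETA=905, Container=290): rows 2, 9 → ShipID takes values {G, F} — violation
(ETA=902, Container=290): row 3 → ShipID = H ✓
(ETA=898, Container=284): row 4 → ShipID = D ✓
(ETA=898, Container=282): row 5 → ShipID = I ✓
(ETA=898, Container=290): row 6 → ShipID = B ✓
(ETA=905, Container=289): row 7 → ShipID = K ✓
(ETA=896, Container=289): row 8 → ShipID = L ✓
(ETA=902, Container=284): row 10 → ShipID = F ✓
Two rows agree on {ETA, Container} but differ on ShipID, so {ETA, Container} -> ShipID does not hold.

No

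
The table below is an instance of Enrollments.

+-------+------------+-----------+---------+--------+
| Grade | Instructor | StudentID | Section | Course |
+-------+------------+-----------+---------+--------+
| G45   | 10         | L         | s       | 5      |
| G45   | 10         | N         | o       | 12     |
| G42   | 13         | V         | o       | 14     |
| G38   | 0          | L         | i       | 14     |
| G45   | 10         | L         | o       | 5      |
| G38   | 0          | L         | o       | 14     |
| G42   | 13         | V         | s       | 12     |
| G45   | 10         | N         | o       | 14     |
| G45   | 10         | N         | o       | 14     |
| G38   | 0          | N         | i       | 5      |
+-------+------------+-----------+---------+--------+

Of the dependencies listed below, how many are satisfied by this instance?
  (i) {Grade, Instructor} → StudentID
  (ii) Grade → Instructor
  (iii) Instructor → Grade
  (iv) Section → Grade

(i) {Grade, Instructor} → StudentID: (Grade=G45, Instructor=10): 5 rows → StudentID takes values {L, N} — violation; (Grade=G38, Instructor=0): 3 rows → StudentID takes values {L, N} — violation — fails.
(ii) Grade → Instructor: every LHS value maps to a single RHS value — holds.
(iii) Instructor → Grade: every LHS value maps to a single RHS value — holds.
(iv) Section → Grade: Section=s: 2 rows → Grade takes values {G45, G42} — violation; Section=o: 6 rows → Grade takes values {G45, G42, G38} — violation — fails.
2 of the 4 dependencies hold.

2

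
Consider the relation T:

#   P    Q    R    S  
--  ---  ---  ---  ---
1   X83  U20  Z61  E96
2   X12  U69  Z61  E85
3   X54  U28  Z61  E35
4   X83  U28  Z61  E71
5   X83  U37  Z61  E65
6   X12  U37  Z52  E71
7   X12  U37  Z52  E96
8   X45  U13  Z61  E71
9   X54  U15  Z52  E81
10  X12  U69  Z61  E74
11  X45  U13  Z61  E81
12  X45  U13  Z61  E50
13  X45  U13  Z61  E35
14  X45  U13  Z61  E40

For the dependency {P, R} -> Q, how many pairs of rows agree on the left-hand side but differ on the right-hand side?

3

(P=X83, R=Z61): violating pairs (1,4), (1,5), (4,5) — 3 pairs.
(P=X12, R=Z61): all 2 rows agree on Q — 0 pairs.
(P=X12, R=Z52): all 2 rows agree on Q — 0 pairs.
(P=X45, R=Z61): all 5 rows agree on Q — 0 pairs.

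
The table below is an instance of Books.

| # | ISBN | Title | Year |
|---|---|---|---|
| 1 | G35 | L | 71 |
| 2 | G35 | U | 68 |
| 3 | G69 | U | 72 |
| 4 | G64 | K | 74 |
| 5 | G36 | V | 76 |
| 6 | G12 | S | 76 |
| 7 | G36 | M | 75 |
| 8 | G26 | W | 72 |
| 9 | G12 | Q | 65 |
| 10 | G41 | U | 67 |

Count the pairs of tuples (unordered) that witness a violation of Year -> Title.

2

Year=72: violating pairs (3,8) — 1 pair.
Year=76: violating pairs (5,6) — 1 pair.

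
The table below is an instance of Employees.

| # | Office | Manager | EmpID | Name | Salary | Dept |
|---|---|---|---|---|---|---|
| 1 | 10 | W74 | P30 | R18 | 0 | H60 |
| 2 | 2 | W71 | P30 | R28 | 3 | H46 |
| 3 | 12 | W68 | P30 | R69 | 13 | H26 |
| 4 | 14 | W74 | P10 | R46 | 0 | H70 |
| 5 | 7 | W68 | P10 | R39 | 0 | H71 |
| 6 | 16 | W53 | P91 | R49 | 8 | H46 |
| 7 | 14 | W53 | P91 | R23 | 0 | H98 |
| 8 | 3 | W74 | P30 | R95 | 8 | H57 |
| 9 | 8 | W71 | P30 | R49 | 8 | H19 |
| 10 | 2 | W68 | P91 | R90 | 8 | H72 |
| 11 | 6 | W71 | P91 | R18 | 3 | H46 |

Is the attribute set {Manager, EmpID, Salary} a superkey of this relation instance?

All 11 rows have distinct {Manager, EmpID, Salary} values, so {Manager, EmpID, Salary} → (all attributes) holds and {Manager, EmpID, Salary} is a superkey.

Yes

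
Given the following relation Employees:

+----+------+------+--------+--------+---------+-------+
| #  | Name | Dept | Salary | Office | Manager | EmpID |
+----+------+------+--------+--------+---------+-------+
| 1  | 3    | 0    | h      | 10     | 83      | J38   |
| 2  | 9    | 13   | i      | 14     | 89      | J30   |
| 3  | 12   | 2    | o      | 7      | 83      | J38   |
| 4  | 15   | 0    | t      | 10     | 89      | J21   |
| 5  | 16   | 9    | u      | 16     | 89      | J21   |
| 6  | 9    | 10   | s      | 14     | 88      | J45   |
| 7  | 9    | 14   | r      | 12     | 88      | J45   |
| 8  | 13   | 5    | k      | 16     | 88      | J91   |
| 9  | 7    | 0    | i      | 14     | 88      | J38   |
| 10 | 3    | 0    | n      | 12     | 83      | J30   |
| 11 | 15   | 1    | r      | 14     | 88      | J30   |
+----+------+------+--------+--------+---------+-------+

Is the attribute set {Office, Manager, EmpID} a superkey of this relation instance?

All 11 rows have distinct {Office, Manager, EmpID} values, so {Office, Manager, EmpID} → (all attributes) holds and {Office, Manager, EmpID} is a superkey.

Yes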